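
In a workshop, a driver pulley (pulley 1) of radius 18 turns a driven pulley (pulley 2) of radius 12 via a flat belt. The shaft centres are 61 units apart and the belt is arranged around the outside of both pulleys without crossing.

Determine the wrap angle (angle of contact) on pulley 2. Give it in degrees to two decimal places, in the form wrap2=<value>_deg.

wrap2=168.71_deg

open belt: β = asin((r2−r1)/C) = asin(-6/61) = -5.6448°
wrap1 = π − 2β = 191.2896°
wrap2 = π + 2β = 168.7104°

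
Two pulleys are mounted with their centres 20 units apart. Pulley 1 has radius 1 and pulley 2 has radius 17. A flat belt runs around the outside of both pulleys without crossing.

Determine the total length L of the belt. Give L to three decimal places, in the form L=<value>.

open belt: β = asin((r2−r1)/C) = asin(16/20) = 53.1301°
wrap1 = π − 2β = 73.7398°
wrap2 = π + 2β = 286.2602°
tangent length = C·cosβ = 12.0000
L = r1·wrap1 + r2·wrap2 + 2·C·cosβ = 1·1.2870 + 17·4.9962 + 2·12.0000 = 110.2221

L=110.222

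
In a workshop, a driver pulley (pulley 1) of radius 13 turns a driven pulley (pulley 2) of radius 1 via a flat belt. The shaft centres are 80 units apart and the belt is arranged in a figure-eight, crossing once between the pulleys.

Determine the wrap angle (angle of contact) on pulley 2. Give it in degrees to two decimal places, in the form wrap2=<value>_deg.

wrap2=200.16_deg

crossed belt: β = asin((r1+r2)/C) = asin(14/80) = 10.0787°
wrap1 = wrap2 = π + 2β = 200.1573°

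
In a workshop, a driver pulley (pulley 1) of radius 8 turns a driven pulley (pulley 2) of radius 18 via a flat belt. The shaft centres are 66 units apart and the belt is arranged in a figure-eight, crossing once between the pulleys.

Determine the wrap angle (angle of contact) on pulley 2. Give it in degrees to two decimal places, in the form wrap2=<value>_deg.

wrap2=226.40_deg

crossed belt: β = asin((r1+r2)/C) = asin(26/66) = 23.1998°
wrap1 = wrap2 = π + 2β = 226.3997°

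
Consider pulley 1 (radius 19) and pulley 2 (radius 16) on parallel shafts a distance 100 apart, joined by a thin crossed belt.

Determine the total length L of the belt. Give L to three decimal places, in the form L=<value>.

L=322.336

crossed belt: β = asin((r1+r2)/C) = asin(35/100) = 20.4873°
wrap1 = wrap2 = π + 2β = 220.9746°
tangent length = C·cosβ = 93.6750
L = (r1+r2)·wrap + 2·C·cosβ = 35·3.8567 + 2·93.6750 = 322.3357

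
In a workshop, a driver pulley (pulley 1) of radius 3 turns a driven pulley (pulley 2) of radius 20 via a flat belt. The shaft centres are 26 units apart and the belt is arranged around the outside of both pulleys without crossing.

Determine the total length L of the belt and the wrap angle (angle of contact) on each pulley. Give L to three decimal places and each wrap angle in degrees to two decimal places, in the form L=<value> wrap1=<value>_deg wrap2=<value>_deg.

L=135.832 wrap1=98.34_deg wrap2=261.66_deg

open belt: β = asin((r2−r1)/C) = asin(17/26) = 40.8322°
wrap1 = π − 2β = 98.3356°
wrap2 = π + 2β = 261.6644°
tangent length = C·cosβ = 19.6723
L = r1·wrap1 + r2·wrap2 + 2·C·cosβ = 3·1.7163 + 20·4.5669 + 2·19.6723 = 135.8316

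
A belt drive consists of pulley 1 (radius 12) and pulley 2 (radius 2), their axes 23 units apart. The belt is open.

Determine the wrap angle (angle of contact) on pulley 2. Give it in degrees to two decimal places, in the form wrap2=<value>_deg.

open belt: β = asin((r2−r1)/C) = asin(-10/23) = -25.7715°
wrap1 = π − 2β = 231.5429°
wrap2 = π + 2β = 128.4571°

wrap2=128.46_deg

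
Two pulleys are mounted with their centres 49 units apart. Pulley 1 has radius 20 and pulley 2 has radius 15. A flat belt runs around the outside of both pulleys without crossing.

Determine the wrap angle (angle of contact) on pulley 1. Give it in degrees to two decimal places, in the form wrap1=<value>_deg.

wrap1=191.71_deg

open belt: β = asin((r2−r1)/C) = asin(-5/49) = -5.8567°
wrap1 = π − 2β = 191.7134°
wrap2 = π + 2β = 168.2866°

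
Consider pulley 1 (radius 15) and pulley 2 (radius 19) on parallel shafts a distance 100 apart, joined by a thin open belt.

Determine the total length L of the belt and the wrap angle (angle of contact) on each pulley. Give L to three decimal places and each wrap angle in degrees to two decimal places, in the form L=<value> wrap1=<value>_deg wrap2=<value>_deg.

L=306.974 wrap1=175.42_deg wrap2=184.58_deg

open belt: β = asin((r2−r1)/C) = asin(4/100) = 2.2924°
wrap1 = π − 2β = 175.4151°
wrap2 = π + 2β = 184.5849°
tangent length = C·cosβ = 99.9200
L = r1·wrap1 + r2·wrap2 + 2·C·cosβ = 15·3.0616 + 19·3.2216 + 2·99.9200 = 306.9742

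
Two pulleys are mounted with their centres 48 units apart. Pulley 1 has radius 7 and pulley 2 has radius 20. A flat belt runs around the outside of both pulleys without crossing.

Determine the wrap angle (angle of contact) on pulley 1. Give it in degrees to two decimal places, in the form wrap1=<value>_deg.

wrap1=148.57_deg

open belt: β = asin((r2−r1)/C) = asin(13/48) = 15.7139°
wrap1 = π − 2β = 148.5723°
wrap2 = π + 2β = 211.4277°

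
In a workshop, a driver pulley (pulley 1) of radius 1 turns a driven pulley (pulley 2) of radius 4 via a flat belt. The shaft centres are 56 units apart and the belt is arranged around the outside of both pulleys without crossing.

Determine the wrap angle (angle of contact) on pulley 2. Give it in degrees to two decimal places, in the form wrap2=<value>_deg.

wrap2=186.14_deg

open belt: β = asin((r2−r1)/C) = asin(3/56) = 3.0709°
wrap1 = π − 2β = 173.8582°
wrap2 = π + 2β = 186.1418°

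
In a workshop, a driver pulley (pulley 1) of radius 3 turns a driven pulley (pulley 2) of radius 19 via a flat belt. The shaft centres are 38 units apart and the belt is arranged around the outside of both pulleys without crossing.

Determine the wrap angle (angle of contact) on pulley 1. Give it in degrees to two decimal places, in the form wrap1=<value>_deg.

open belt: β = asin((r2−r1)/C) = asin(16/38) = 24.9011°
wrap1 = π − 2β = 130.1979°
wrap2 = π + 2β = 229.8021°

wrap1=130.20_deg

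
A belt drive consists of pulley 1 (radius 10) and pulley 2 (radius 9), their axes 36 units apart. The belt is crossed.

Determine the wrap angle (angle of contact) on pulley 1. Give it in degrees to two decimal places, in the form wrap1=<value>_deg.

crossed belt: β = asin((r1+r2)/C) = asin(19/36) = 31.8554°
wrap1 = wrap2 = π + 2β = 243.7109°

wrap1=243.71_deg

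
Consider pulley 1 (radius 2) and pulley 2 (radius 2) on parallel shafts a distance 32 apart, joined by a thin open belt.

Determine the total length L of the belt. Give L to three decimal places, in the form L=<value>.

L=76.566

open belt: β = asin((r2−r1)/C) = asin(0/32) = 0.0000°
wrap1 = π − 2β = 180.0000°
wrap2 = π + 2β = 180.0000°
tangent length = C·cosβ = 32.0000
L = r1·wrap1 + r2·wrap2 + 2·C·cosβ = 2·3.1416 + 2·3.1416 + 2·32.0000 = 76.5664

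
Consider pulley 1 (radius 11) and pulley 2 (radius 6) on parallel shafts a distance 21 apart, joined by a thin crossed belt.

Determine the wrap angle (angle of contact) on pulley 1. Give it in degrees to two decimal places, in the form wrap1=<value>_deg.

wrap1=288.10_deg

crossed belt: β = asin((r1+r2)/C) = asin(17/21) = 54.0494°
wrap1 = wrap2 = π + 2β = 288.0989°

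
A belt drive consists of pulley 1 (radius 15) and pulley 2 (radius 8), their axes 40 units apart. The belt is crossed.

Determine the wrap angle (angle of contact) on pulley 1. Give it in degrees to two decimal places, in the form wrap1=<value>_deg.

crossed belt: β = asin((r1+r2)/C) = asin(23/40) = 35.0996°
wrap1 = wrap2 = π + 2β = 250.1993°

wrap1=250.20_deg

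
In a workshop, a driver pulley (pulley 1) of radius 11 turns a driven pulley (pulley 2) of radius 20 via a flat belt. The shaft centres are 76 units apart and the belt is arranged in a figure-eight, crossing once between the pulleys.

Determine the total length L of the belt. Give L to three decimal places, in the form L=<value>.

L=262.219

crossed belt: β = asin((r1+r2)/C) = asin(31/76) = 24.0727°
wrap1 = wrap2 = π + 2β = 228.1453°
tangent length = C·cosβ = 69.3902
L = (r1+r2)·wrap + 2·C·cosβ = 31·3.9819 + 2·69.3902 = 262.2189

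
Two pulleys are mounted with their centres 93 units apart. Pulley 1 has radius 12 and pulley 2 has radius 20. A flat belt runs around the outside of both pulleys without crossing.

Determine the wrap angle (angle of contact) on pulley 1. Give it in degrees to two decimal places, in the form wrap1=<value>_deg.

wrap1=170.13_deg

open belt: β = asin((r2−r1)/C) = asin(8/93) = 4.9348°
wrap1 = π − 2β = 170.1305°
wrap2 = π + 2β = 189.8695°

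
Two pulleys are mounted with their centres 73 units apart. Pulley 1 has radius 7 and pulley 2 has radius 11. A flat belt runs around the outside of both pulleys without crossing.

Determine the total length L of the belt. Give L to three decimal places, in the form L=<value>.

L=202.768

open belt: β = asin((r2−r1)/C) = asin(4/73) = 3.1411°
wrap1 = π − 2β = 173.7179°
wrap2 = π + 2β = 186.2821°
tangent length = C·cosβ = 72.8903
L = r1·wrap1 + r2·wrap2 + 2·C·cosβ = 7·3.0319 + 11·3.2512 + 2·72.8903 = 202.7679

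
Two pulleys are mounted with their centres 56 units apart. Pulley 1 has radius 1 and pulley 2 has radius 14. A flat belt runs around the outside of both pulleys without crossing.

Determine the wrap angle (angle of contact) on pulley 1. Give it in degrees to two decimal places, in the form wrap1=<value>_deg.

wrap1=153.15_deg

open belt: β = asin((r2−r1)/C) = asin(13/56) = 13.4233°
wrap1 = π − 2β = 153.1535°
wrap2 = π + 2β = 206.8465°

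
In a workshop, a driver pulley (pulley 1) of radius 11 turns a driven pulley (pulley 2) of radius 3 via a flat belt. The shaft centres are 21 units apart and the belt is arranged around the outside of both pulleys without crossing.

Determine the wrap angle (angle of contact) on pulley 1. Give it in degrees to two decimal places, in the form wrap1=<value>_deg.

wrap1=224.79_deg

open belt: β = asin((r2−r1)/C) = asin(-8/21) = -22.3927°
wrap1 = π − 2β = 224.7854°
wrap2 = π + 2β = 135.2146°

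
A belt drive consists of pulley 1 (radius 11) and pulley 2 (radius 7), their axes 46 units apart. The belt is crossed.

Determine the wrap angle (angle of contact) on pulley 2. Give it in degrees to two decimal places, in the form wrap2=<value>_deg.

crossed belt: β = asin((r1+r2)/C) = asin(18/46) = 23.0357°
wrap1 = wrap2 = π + 2β = 226.0714°

wrap2=226.07_deg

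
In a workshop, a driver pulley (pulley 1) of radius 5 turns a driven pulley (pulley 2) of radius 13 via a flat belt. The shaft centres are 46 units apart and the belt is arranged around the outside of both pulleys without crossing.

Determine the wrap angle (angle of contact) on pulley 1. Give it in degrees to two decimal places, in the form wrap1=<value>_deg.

wrap1=159.97_deg

open belt: β = asin((r2−r1)/C) = asin(8/46) = 10.0154°
wrap1 = π − 2β = 159.9692°
wrap2 = π + 2β = 200.0308°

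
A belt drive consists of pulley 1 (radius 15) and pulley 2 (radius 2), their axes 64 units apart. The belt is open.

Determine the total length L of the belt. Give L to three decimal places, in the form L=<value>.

open belt: β = asin((r2−r1)/C) = asin(-13/64) = -11.7198°
wrap1 = π − 2β = 203.4395°
wrap2 = π + 2β = 156.5605°
tangent length = C·cosβ = 62.6658
L = r1·wrap1 + r2·wrap2 + 2·C·cosβ = 15·3.5507 + 2·2.7325 + 2·62.6658 = 184.0569

L=184.057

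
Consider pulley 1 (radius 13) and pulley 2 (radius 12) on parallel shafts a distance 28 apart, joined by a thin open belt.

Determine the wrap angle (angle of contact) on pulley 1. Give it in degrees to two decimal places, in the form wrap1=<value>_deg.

wrap1=184.09_deg

open belt: β = asin((r2−r1)/C) = asin(-1/28) = -2.0467°
wrap1 = π − 2β = 184.0934°
wrap2 = π + 2β = 175.9066°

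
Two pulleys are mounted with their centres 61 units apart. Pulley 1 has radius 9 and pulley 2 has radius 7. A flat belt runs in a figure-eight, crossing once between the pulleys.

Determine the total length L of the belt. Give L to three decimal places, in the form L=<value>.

L=176.487

crossed belt: β = asin((r1+r2)/C) = asin(16/61) = 15.2063°
wrap1 = wrap2 = π + 2β = 210.4126°
tangent length = C·cosβ = 58.8643
L = (r1+r2)·wrap + 2·C·cosβ = 16·3.6724 + 2·58.8643 = 176.4868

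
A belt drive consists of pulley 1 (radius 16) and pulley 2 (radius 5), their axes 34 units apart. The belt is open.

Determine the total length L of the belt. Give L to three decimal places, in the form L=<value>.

L=137.564

open belt: β = asin((r2−r1)/C) = asin(-11/34) = -18.8765°
wrap1 = π − 2β = 217.7530°
wrap2 = π + 2β = 142.2470°
tangent length = C·cosβ = 32.1714
L = r1·wrap1 + r2·wrap2 + 2·C·cosβ = 16·3.8005 + 5·2.4827 + 2·32.1714 = 137.5643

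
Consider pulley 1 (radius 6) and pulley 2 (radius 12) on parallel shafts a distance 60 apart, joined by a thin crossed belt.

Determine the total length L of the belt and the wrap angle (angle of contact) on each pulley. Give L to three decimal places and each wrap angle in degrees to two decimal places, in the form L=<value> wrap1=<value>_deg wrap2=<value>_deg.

crossed belt: β = asin((r1+r2)/C) = asin(18/60) = 17.4576°
wrap1 = wrap2 = π + 2β = 214.9152°
tangent length = C·cosβ = 57.2364
L = (r1+r2)·wrap + 2·C·cosβ = 18·3.7510 + 2·57.2364 = 181.9903

L=181.990 wrap1=214.92_deg wrap2=214.92_deg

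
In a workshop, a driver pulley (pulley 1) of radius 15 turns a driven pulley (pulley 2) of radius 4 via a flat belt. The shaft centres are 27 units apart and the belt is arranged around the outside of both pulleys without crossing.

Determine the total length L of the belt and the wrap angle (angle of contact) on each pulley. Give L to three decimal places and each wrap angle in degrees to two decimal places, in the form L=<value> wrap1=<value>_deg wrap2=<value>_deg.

open belt: β = asin((r2−r1)/C) = asin(-11/27) = -24.0421°
wrap1 = π − 2β = 228.0842°
wrap2 = π + 2β = 131.9158°
tangent length = C·cosβ = 24.6577
L = r1·wrap1 + r2·wrap2 + 2·C·cosβ = 15·3.9808 + 4·2.3024 + 2·24.6577 = 118.2371

L=118.237 wrap1=228.08_deg wrap2=131.92_deg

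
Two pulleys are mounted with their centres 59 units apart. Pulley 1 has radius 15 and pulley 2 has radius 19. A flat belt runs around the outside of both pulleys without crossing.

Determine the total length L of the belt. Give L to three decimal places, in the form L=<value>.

L=225.085

open belt: β = asin((r2−r1)/C) = asin(4/59) = 3.8874°
wrap1 = π − 2β = 172.2251°
wrap2 = π + 2β = 187.7749°
tangent length = C·cosβ = 58.8643
L = r1·wrap1 + r2·wrap2 + 2·C·cosβ = 15·3.0059 + 19·3.2773 + 2·58.8643 = 225.0854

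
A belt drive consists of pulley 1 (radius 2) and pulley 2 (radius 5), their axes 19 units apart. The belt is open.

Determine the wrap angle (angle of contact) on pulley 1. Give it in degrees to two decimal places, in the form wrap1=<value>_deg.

wrap1=161.83_deg

open belt: β = asin((r2−r1)/C) = asin(3/19) = 9.0847°
wrap1 = π − 2β = 161.8306°
wrap2 = π + 2β = 198.1694°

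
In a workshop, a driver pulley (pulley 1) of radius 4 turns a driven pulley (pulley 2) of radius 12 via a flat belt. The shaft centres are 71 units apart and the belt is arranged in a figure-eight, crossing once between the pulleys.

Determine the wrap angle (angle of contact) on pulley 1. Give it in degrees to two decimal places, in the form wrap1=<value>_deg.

wrap1=206.05_deg

crossed belt: β = asin((r1+r2)/C) = asin(16/71) = 13.0236°
wrap1 = wrap2 = π + 2β = 206.0472°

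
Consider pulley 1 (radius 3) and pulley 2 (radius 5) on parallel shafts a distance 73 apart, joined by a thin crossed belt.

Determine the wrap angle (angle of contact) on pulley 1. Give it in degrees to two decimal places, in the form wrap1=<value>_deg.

wrap1=192.58_deg

crossed belt: β = asin((r1+r2)/C) = asin(8/73) = 6.2916°
wrap1 = wrap2 = π + 2β = 192.5833°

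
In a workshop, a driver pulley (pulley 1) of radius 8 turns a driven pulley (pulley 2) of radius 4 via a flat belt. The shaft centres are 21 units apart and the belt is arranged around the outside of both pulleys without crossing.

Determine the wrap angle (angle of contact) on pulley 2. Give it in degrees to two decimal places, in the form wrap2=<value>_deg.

open belt: β = asin((r2−r1)/C) = asin(-4/21) = -10.9806°
wrap1 = π − 2β = 201.9612°
wrap2 = π + 2β = 158.0388°

wrap2=158.04_deg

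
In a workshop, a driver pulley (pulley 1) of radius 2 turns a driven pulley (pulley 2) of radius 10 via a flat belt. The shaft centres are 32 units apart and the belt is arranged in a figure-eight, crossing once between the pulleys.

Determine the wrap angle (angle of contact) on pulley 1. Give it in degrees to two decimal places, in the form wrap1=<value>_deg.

crossed belt: β = asin((r1+r2)/C) = asin(12/32) = 22.0243°
wrap1 = wrap2 = π + 2β = 224.0486°

wrap1=224.05_deg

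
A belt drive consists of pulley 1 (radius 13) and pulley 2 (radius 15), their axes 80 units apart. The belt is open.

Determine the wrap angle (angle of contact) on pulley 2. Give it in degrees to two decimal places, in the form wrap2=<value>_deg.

wrap2=182.87_deg

open belt: β = asin((r2−r1)/C) = asin(2/80) = 1.4325°
wrap1 = π − 2β = 177.1349°
wrap2 = π + 2β = 182.8651°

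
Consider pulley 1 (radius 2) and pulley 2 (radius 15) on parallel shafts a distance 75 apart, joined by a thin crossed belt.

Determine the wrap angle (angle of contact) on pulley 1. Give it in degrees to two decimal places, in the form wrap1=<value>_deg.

wrap1=206.20_deg

crossed belt: β = asin((r1+r2)/C) = asin(17/75) = 13.1009°
wrap1 = wrap2 = π + 2β = 206.2018°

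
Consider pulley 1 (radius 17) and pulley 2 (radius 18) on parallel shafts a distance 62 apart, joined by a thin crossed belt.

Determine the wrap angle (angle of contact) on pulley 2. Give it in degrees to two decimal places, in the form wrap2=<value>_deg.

wrap2=248.74_deg

crossed belt: β = asin((r1+r2)/C) = asin(35/62) = 34.3687°
wrap1 = wrap2 = π + 2β = 248.7374°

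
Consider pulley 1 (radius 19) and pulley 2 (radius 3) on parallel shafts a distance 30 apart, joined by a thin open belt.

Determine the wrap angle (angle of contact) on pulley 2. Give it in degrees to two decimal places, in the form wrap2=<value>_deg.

wrap2=115.54_deg

open belt: β = asin((r2−r1)/C) = asin(-16/30) = -32.2310°
wrap1 = π − 2β = 244.4619°
wrap2 = π + 2β = 115.5381°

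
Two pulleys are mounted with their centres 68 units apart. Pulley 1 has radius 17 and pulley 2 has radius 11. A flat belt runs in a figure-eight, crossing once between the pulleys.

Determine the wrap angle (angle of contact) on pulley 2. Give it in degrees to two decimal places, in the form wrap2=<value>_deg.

wrap2=228.63_deg

crossed belt: β = asin((r1+r2)/C) = asin(28/68) = 24.3157°
wrap1 = wrap2 = π + 2β = 228.6315°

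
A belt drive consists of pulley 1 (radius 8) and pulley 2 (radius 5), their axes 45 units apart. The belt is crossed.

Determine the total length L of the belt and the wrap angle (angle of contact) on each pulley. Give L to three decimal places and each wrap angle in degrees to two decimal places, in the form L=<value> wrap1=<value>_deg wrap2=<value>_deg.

L=134.623 wrap1=213.58_deg wrap2=213.58_deg

crossed belt: β = asin((r1+r2)/C) = asin(13/45) = 16.7914°
wrap1 = wrap2 = π + 2β = 213.5829°
tangent length = C·cosβ = 43.0813
L = (r1+r2)·wrap + 2·C·cosβ = 13·3.7277 + 2·43.0813 = 134.6231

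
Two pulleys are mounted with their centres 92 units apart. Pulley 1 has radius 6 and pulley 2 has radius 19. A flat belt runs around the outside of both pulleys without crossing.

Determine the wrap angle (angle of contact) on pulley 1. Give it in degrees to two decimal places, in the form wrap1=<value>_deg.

open belt: β = asin((r2−r1)/C) = asin(13/92) = 8.1233°
wrap1 = π − 2β = 163.7533°
wrap2 = π + 2β = 196.2467°

wrap1=163.75_deg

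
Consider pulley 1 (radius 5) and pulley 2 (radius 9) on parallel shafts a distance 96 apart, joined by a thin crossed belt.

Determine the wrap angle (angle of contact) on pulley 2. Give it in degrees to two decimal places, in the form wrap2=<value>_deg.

wrap2=196.77_deg

crossed belt: β = asin((r1+r2)/C) = asin(14/96) = 8.3855°
wrap1 = wrap2 = π + 2β = 196.7711°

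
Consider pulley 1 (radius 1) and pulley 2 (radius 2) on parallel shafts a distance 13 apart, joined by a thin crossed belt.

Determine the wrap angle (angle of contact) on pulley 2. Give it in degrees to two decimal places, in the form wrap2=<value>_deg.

wrap2=206.68_deg

crossed belt: β = asin((r1+r2)/C) = asin(3/13) = 13.3424°
wrap1 = wrap2 = π + 2β = 206.6847°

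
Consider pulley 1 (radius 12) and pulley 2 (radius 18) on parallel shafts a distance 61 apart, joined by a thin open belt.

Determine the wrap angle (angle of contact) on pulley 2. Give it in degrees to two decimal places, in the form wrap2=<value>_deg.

wrap2=191.29_deg

open belt: β = asin((r2−r1)/C) = asin(6/61) = 5.6448°
wrap1 = π − 2β = 168.7104°
wrap2 = π + 2β = 191.2896°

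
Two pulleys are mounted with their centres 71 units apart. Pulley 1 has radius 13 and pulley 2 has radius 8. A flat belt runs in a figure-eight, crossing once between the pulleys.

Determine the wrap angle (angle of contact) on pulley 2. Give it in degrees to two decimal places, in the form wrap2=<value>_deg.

wrap2=214.41_deg

crossed belt: β = asin((r1+r2)/C) = asin(21/71) = 17.2040°
wrap1 = wrap2 = π + 2β = 214.4080°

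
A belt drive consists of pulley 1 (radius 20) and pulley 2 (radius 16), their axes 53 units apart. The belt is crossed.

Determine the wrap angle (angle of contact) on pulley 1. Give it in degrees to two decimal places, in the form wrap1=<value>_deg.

crossed belt: β = asin((r1+r2)/C) = asin(36/53) = 42.7847°
wrap1 = wrap2 = π + 2β = 265.5694°

wrap1=265.57_deg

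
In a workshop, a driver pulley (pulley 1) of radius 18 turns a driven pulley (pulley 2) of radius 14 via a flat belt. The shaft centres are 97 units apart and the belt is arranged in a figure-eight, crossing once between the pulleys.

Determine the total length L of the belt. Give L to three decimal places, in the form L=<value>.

L=305.187

crossed belt: β = asin((r1+r2)/C) = asin(32/97) = 19.2625°
wrap1 = wrap2 = π + 2β = 218.5250°
tangent length = C·cosβ = 91.5696
L = (r1+r2)·wrap + 2·C·cosβ = 32·3.8140 + 2·91.5696 = 305.1867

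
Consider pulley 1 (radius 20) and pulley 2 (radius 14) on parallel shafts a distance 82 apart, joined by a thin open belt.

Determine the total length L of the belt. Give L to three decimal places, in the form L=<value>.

L=271.253

open belt: β = asin((r2−r1)/C) = asin(-6/82) = -4.1961°
wrap1 = π − 2β = 188.3922°
wrap2 = π + 2β = 171.6078°
tangent length = C·cosβ = 81.7802
L = r1·wrap1 + r2·wrap2 + 2·C·cosβ = 20·3.2881 + 14·2.9951 + 2·81.7802 = 271.2534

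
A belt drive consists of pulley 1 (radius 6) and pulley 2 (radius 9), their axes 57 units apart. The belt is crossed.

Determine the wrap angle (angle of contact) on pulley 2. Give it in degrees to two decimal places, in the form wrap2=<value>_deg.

crossed belt: β = asin((r1+r2)/C) = asin(15/57) = 15.2575°
wrap1 = wrap2 = π + 2β = 210.5150°

wrap2=210.52_deg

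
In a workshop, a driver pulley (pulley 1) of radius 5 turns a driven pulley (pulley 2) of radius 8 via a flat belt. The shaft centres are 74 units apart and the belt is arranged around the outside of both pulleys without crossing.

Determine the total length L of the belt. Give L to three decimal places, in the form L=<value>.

open belt: β = asin((r2−r1)/C) = asin(3/74) = 2.3234°
wrap1 = π − 2β = 175.3531°
wrap2 = π + 2β = 184.6469°
tangent length = C·cosβ = 73.9392
L = r1·wrap1 + r2·wrap2 + 2·C·cosβ = 5·3.0605 + 8·3.2227 + 2·73.9392 = 188.9623

L=188.962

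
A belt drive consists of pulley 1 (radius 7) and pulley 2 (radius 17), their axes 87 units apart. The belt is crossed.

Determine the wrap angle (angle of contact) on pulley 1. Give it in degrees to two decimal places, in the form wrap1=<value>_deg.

wrap1=212.03_deg

crossed belt: β = asin((r1+r2)/C) = asin(24/87) = 16.0134°
wrap1 = wrap2 = π + 2β = 212.0268°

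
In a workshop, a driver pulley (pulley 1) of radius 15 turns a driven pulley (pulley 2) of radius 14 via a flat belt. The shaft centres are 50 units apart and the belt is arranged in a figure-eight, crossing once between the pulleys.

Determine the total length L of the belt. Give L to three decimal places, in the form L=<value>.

L=208.454

crossed belt: β = asin((r1+r2)/C) = asin(29/50) = 35.4505°
wrap1 = wrap2 = π + 2β = 250.9011°
tangent length = C·cosβ = 40.7308
L = (r1+r2)·wrap + 2·C·cosβ = 29·4.3791 + 2·40.7308 = 208.4541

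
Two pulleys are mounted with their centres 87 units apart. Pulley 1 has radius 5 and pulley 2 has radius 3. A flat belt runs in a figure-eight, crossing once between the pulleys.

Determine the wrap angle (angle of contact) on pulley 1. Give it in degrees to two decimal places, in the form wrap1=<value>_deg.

crossed belt: β = asin((r1+r2)/C) = asin(8/87) = 5.2760°
wrap1 = wrap2 = π + 2β = 190.5521°

wrap1=190.55_deg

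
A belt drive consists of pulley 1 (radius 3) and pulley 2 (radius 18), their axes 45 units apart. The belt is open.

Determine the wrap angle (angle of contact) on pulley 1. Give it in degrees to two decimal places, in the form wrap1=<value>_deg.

open belt: β = asin((r2−r1)/C) = asin(15/45) = 19.4712°
wrap1 = π − 2β = 141.0576°
wrap2 = π + 2β = 218.9424°

wrap1=141.06_deg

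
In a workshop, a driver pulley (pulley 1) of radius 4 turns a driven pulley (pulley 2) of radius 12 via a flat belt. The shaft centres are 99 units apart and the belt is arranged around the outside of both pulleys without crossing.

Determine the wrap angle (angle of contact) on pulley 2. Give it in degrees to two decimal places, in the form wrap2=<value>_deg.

wrap2=189.27_deg

open belt: β = asin((r2−r1)/C) = asin(8/99) = 4.6350°
wrap1 = π − 2β = 170.7300°
wrap2 = π + 2β = 189.2700°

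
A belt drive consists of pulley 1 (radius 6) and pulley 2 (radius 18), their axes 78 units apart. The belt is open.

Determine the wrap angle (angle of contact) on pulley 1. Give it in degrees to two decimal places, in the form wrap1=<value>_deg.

open belt: β = asin((r2−r1)/C) = asin(12/78) = 8.8499°
wrap1 = π − 2β = 162.3002°
wrap2 = π + 2β = 197.6998°

wrap1=162.30_deg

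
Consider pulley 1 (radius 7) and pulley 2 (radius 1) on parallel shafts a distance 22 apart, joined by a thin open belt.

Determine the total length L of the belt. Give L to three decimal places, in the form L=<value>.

L=70.779

open belt: β = asin((r2−r1)/C) = asin(-6/22) = -15.8266°
wrap1 = π − 2β = 211.6532°
wrap2 = π + 2β = 148.3468°
tangent length = C·cosβ = 21.1660
L = r1·wrap1 + r2·wrap2 + 2·C·cosβ = 7·3.6940 + 1·2.5891 + 2·21.1660 = 70.7795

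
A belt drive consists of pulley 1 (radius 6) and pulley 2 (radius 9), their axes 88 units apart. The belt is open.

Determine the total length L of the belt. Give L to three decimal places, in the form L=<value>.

L=223.226

open belt: β = asin((r2−r1)/C) = asin(3/88) = 1.9536°
wrap1 = π − 2β = 176.0927°
wrap2 = π + 2β = 183.9073°
tangent length = C·cosβ = 87.9488
L = r1·wrap1 + r2·wrap2 + 2·C·cosβ = 6·3.0734 + 9·3.2098 + 2·87.9488 = 223.2262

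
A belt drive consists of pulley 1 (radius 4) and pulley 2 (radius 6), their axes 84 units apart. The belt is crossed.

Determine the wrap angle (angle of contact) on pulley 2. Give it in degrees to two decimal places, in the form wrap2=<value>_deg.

wrap2=193.67_deg

crossed belt: β = asin((r1+r2)/C) = asin(10/84) = 6.8371°
wrap1 = wrap2 = π + 2β = 193.6743°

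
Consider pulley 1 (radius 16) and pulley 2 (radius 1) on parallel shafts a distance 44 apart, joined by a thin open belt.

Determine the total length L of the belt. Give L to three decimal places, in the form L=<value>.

L=146.572

open belt: β = asin((r2−r1)/C) = asin(-15/44) = -19.9323°
wrap1 = π − 2β = 219.8645°
wrap2 = π + 2β = 140.1355°
tangent length = C·cosβ = 41.3642
L = r1·wrap1 + r2·wrap2 + 2·C·cosβ = 16·3.8374 + 1·2.4458 + 2·41.3642 = 146.5721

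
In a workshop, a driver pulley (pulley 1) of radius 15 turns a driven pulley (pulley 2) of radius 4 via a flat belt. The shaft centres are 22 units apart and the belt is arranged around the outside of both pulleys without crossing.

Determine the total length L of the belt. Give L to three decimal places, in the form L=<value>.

open belt: β = asin((r2−r1)/C) = asin(-11/22) = -30.0000°
wrap1 = π − 2β = 240.0000°
wrap2 = π + 2β = 120.0000°
tangent length = C·cosβ = 19.0526
L = r1·wrap1 + r2·wrap2 + 2·C·cosβ = 15·4.1888 + 4·2.0944 + 2·19.0526 = 109.3146

L=109.315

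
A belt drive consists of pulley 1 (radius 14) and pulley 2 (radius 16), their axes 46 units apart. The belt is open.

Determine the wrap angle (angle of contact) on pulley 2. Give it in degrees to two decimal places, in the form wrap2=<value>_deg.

open belt: β = asin((r2−r1)/C) = asin(2/46) = 2.4919°
wrap1 = π − 2β = 175.0162°
wrap2 = π + 2β = 184.9838°

wrap2=184.98_deg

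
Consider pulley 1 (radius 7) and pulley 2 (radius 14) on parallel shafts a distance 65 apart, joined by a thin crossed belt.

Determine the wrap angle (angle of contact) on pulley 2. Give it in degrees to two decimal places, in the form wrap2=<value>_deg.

wrap2=217.70_deg

crossed belt: β = asin((r1+r2)/C) = asin(21/65) = 18.8491°
wrap1 = wrap2 = π + 2β = 217.6982°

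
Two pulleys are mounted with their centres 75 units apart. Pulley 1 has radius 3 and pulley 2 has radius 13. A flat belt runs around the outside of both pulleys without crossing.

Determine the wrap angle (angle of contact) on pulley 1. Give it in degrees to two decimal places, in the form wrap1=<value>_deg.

wrap1=164.68_deg

open belt: β = asin((r2−r1)/C) = asin(10/75) = 7.6623°
wrap1 = π − 2β = 164.6755°
wrap2 = π + 2β = 195.3245°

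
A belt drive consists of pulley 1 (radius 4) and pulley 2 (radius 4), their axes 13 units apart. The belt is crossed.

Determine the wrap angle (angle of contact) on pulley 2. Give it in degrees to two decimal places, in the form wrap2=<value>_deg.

wrap2=255.96_deg

crossed belt: β = asin((r1+r2)/C) = asin(8/13) = 37.9799°
wrap1 = wrap2 = π + 2β = 255.9597°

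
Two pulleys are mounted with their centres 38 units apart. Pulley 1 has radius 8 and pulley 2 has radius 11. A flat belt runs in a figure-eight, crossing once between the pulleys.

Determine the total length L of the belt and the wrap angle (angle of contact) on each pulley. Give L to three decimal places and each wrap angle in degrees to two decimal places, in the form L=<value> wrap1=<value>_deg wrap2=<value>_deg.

crossed belt: β = asin((r1+r2)/C) = asin(19/38) = 30.0000°
wrap1 = wrap2 = π + 2β = 240.0000°
tangent length = C·cosβ = 32.9090
L = (r1+r2)·wrap + 2·C·cosβ = 19·4.1888 + 2·32.9090 = 145.4049

L=145.405 wrap1=240.00_deg wrap2=240.00_deg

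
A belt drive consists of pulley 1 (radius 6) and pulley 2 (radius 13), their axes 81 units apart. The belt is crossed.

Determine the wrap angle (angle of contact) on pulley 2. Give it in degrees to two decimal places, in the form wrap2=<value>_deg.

crossed belt: β = asin((r1+r2)/C) = asin(19/81) = 13.5662°
wrap1 = wrap2 = π + 2β = 207.1323°

wrap2=207.13_deg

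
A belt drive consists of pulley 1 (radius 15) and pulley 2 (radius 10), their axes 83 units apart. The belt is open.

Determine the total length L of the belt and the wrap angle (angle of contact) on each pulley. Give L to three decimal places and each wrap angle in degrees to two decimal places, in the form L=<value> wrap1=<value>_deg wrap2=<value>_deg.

open belt: β = asin((r2−r1)/C) = asin(-5/83) = -3.4536°
wrap1 = π − 2β = 186.9073°
wrap2 = π + 2β = 173.0927°
tangent length = C·cosβ = 82.8493
L = r1·wrap1 + r2·wrap2 + 2·C·cosβ = 15·3.2621 + 10·3.0210 + 2·82.8493 = 244.8411

L=244.841 wrap1=186.91_deg wrap2=173.09_deg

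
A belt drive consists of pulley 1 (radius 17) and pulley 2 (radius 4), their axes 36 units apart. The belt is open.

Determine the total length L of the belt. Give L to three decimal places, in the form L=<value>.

open belt: β = asin((r2−r1)/C) = asin(-13/36) = -21.1684°
wrap1 = π − 2β = 222.3369°
wrap2 = π + 2β = 137.6631°
tangent length = C·cosβ = 33.5708
L = r1·wrap1 + r2·wrap2 + 2·C·cosβ = 17·3.8805 + 4·2.4027 + 2·33.5708 = 142.7210

L=142.721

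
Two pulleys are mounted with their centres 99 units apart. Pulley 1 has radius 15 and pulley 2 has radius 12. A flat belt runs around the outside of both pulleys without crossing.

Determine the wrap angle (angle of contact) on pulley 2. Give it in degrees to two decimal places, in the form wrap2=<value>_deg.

wrap2=176.53_deg

open belt: β = asin((r2−r1)/C) = asin(-3/99) = -1.7365°
wrap1 = π − 2β = 183.4730°
wrap2 = π + 2β = 176.5270°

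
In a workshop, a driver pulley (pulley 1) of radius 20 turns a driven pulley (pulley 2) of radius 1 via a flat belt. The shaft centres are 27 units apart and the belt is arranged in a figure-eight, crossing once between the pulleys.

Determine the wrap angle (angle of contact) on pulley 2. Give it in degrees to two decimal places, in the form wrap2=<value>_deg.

wrap2=282.12_deg

crossed belt: β = asin((r1+r2)/C) = asin(21/27) = 51.0576°
wrap1 = wrap2 = π + 2β = 282.1151°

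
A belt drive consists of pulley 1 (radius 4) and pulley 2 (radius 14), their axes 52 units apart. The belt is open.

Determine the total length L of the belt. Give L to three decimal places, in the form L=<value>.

L=162.478

open belt: β = asin((r2−r1)/C) = asin(10/52) = 11.0875°
wrap1 = π − 2β = 157.8250°
wrap2 = π + 2β = 202.1750°
tangent length = C·cosβ = 51.0294
L = r1·wrap1 + r2·wrap2 + 2·C·cosβ = 4·2.7546 + 14·3.5286 + 2·51.0294 = 162.4777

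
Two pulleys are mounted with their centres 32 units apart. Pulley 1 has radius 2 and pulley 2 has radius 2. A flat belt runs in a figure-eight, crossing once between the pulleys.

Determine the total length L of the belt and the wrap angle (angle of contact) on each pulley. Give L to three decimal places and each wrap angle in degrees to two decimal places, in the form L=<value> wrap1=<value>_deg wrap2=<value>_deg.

L=77.067 wrap1=194.36_deg wrap2=194.36_deg

crossed belt: β = asin((r1+r2)/C) = asin(4/32) = 7.1808°
wrap1 = wrap2 = π + 2β = 194.3615°
tangent length = C·cosβ = 31.7490
L = (r1+r2)·wrap + 2·C·cosβ = 4·3.3922 + 2·31.7490 = 77.0670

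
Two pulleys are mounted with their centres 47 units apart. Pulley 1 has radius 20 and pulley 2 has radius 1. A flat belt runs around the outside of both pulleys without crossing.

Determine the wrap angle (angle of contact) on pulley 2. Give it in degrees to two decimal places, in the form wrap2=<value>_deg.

wrap2=132.31_deg

open belt: β = asin((r2−r1)/C) = asin(-19/47) = -23.8445°
wrap1 = π − 2β = 227.6889°
wrap2 = π + 2β = 132.3111°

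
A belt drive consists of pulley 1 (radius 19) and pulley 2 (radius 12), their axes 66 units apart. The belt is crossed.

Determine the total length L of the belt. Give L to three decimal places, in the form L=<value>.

crossed belt: β = asin((r1+r2)/C) = asin(31/66) = 28.0146°
wrap1 = wrap2 = π + 2β = 236.0293°
tangent length = C·cosβ = 58.2666
L = (r1+r2)·wrap + 2·C·cosβ = 31·4.1195 + 2·58.2666 = 244.2374

L=244.237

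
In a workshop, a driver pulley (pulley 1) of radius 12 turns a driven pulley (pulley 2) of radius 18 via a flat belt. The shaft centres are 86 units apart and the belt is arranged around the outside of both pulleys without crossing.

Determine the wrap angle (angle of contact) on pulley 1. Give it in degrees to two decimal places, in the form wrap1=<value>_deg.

open belt: β = asin((r2−r1)/C) = asin(6/86) = 4.0006°
wrap1 = π − 2β = 171.9987°
wrap2 = π + 2β = 188.0013°

wrap1=172.00_deg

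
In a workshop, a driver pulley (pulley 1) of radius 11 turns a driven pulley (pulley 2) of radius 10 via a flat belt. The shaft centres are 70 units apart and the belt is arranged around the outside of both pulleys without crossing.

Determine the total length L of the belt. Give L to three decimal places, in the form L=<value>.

L=205.988

open belt: β = asin((r2−r1)/C) = asin(-1/70) = -0.8185°
wrap1 = π − 2β = 181.6371°
wrap2 = π + 2β = 178.3629°
tangent length = C·cosβ = 69.9929
L = r1·wrap1 + r2·wrap2 + 2·C·cosβ = 11·3.1702 + 10·3.1130 + 2·69.9929 = 205.9877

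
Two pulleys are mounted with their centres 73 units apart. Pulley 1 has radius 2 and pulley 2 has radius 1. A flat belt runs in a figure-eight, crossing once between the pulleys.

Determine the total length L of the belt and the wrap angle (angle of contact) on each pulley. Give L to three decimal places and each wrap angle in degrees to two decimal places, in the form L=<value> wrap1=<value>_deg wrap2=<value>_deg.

crossed belt: β = asin((r1+r2)/C) = asin(3/73) = 2.3553°
wrap1 = wrap2 = π + 2β = 184.7106°
tangent length = C·cosβ = 72.9383
L = (r1+r2)·wrap + 2·C·cosβ = 3·3.2238 + 2·72.9383 = 155.5481

L=155.548 wrap1=184.71_deg wrap2=184.71_deg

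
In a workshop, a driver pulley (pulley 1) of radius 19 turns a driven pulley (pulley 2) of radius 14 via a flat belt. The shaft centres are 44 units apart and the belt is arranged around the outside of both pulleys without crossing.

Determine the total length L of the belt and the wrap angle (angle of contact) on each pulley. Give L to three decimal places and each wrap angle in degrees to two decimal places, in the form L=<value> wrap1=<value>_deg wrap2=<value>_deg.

L=192.241 wrap1=193.05_deg wrap2=166.95_deg

open belt: β = asin((r2−r1)/C) = asin(-5/44) = -6.5250°
wrap1 = π − 2β = 193.0500°
wrap2 = π + 2β = 166.9500°
tangent length = C·cosβ = 43.7150
L = r1·wrap1 + r2·wrap2 + 2·C·cosβ = 19·3.3694 + 14·2.9138 + 2·43.7150 = 192.2414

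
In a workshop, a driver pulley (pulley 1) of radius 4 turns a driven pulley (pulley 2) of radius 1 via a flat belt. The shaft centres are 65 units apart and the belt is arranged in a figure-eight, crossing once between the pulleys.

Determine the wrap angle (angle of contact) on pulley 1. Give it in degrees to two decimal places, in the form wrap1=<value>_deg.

wrap1=188.82_deg

crossed belt: β = asin((r1+r2)/C) = asin(5/65) = 4.4117°
wrap1 = wrap2 = π + 2β = 188.8235°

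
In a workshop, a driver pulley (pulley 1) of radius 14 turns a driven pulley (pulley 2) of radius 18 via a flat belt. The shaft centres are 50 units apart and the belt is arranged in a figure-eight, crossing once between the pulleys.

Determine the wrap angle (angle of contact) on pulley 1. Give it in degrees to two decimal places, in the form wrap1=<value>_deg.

wrap1=259.58_deg

crossed belt: β = asin((r1+r2)/C) = asin(32/50) = 39.7918°
wrap1 = wrap2 = π + 2β = 259.5836°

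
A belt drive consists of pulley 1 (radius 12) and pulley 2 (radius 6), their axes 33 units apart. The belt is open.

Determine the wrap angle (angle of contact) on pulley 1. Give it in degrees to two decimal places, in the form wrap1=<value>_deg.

open belt: β = asin((r2−r1)/C) = asin(-6/33) = -10.4757°
wrap1 = π − 2β = 200.9514°
wrap2 = π + 2β = 159.0486°

wrap1=200.95_deg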